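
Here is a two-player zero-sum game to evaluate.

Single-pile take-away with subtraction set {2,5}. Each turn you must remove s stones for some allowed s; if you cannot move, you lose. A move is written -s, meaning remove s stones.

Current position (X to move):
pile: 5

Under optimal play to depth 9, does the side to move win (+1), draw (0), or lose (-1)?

p1 X@[5]: -2[3]-1 -5[0]+1*
p2 O@[0] terminal -1; root [5] d9

value(5, X) = +1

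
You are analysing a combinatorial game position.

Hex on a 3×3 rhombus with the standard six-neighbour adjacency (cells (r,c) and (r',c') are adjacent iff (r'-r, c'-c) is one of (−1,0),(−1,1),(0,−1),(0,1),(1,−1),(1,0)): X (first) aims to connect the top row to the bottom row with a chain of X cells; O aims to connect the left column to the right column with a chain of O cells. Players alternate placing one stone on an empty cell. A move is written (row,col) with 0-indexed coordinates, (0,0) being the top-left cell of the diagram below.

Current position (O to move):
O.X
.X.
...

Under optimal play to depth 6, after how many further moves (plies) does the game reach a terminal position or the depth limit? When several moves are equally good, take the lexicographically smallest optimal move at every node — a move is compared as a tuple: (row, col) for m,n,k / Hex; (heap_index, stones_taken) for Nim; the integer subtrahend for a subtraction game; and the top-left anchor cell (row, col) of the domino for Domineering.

ply 1, O at O.X/.X./... | (0,1)=-1→OOX/.X./...*; (1,0)=-1→O.X/OX./...; (1,2)=-1→O.X/.XO/...; (2,0)=-1→O.X/.X./O..; (2,1)=-1→O.X/.X./.O.; (2,2)=-1→O.X/.X./..O
ply 2, X at OOX/.X./... | (1,0)=+1→OOX/XX./...*; (1,2)=+1→OOX/.XX/...; (2,0)=+1→OOX/.X./X..; (2,1)=+1→OOX/.X./.X.; (2,2)=+1→OOX/.X./..X
ply 3, O at OOX/XX./... | (1,2)=-1→OOX/XXO/...*; (2,0)=-1→OOX/XX./O..; (2,1)=-1→OOX/XX./.O.; (2,2)=-1→OOX/XX./..O
ply 4, X at OOX/XXO/... | (2,0)=+1→OOX/XXO/X..*; (2,1)=+1→OOX/XXO/.X.; (2,2)=+1→OOX/XXO/..X
ply 5: OOX/XXO/X.. is terminal -1 (O); from O.X/.X./... depth 6

PV length from [O.X/.X./...]: 4 plies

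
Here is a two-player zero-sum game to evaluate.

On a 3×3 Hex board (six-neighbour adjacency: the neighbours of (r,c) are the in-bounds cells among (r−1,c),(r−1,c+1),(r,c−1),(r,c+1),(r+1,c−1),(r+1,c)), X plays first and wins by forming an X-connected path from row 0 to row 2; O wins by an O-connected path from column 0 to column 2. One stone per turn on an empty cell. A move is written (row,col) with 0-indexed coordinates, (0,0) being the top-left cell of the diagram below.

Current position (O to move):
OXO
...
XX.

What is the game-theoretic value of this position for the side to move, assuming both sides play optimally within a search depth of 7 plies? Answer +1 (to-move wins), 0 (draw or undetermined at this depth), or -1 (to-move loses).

value(OXO/.../XX., O) = -1

p1 O@[OXO/.../XX.]: (1,0)[OXO/O../XX.]-1* (1,1)[OXO/.O./XX.]-1 (1,2)[OXO/..O/XX.]-1 (2,2)[OXO/.../XXO]-1
p2 X@[OXO/O../XX.]: (1,1)[OXO/OX./XX.]+1* (1,2)[OXO/O.X/XX.]-1 (2,2)[OXO/O../XXX]-1
p3 O@[OXO/OX./XX.] terminal -1; root [OXO/.../XX.] d7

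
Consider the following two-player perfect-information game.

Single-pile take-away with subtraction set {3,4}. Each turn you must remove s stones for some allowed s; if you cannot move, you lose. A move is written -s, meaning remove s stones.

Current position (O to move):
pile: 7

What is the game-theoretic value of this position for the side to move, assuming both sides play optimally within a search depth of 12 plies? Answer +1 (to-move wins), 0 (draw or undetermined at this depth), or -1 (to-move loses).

p1 O@[7]: -3[4]-1* -4[3]-1
p2 X@[4]: -3[1]+1* -4[0]+1
p3 O@[1] terminal -1; root [7] d12

value(7, O) = -1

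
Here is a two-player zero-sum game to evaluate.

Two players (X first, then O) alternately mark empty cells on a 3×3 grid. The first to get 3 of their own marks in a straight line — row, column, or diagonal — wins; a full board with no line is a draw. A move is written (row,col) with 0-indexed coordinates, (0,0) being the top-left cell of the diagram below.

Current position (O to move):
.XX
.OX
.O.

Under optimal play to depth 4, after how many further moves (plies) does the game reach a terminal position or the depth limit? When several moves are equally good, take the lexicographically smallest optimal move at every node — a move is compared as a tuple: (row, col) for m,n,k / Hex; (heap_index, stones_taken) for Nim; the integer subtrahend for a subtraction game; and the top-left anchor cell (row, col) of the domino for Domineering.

PV length from [.XX/.OX/.O.]: 2 plies

ply 1, O at .XX/.OX/.O. | (0,0)=-1→OXX/.OX/.O.*; (1,0)=-1→.XX/OOX/.O.; (2,0)=-1→.XX/.OX/OO.; (2,2)=-1→.XX/.OX/.OO
ply 2, X at OXX/.OX/.O. | (1,0)=-1→OXX/XOX/.O.; (2,0)=-1→OXX/.OX/XO.; (2,2)=+1→OXX/.OX/.OX*
ply 3: OXX/.OX/.OX is terminal -1 (O); from .XX/.OX/.O. depth 4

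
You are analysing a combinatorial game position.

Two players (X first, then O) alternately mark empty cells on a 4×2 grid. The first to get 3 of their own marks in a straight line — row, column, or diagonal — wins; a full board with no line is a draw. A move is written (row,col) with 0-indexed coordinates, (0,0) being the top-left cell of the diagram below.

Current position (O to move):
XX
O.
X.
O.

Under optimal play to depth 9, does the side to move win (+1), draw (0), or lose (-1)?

ply 1, O at XX/O./X./O. | (1,1)=+0→XX/OO/X./O.*; (2,1)=+0→XX/O./XO/O.; (3,1)=+0→XX/O./X./OO
ply 2, X at XX/OO/X./O. | (2,1)=+0→XX/OO/XX/O.*; (3,1)=+0→XX/OO/X./OX
ply 3, O at XX/OO/XX/O. | (3,1)=+0→XX/OO/XX/OO*
ply 4: XX/OO/XX/OO is terminal +0 (X); from XX/O./X./O. depth 9

value(XX/O./X./O., O) = 0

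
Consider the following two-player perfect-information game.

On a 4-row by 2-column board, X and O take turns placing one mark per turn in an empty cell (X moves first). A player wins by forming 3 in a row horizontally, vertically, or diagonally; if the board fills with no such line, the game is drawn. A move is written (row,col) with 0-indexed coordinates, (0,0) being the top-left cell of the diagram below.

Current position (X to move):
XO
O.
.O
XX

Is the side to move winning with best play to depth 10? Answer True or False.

X winning at [XO/O./.O/XX]: False

[XO/O./.O/XX] X move#1: (1,1):+0/XO/OX/.O/XX*, (2,0):-1/XO/O./XO/XX
[XO/OX/.O/XX] O move#2: (2,0):+0/XO/OX/OO/XX*
[XO/OX/OO/XX] end (terminal +0, X#3); searched XO/O./.O/XX to 10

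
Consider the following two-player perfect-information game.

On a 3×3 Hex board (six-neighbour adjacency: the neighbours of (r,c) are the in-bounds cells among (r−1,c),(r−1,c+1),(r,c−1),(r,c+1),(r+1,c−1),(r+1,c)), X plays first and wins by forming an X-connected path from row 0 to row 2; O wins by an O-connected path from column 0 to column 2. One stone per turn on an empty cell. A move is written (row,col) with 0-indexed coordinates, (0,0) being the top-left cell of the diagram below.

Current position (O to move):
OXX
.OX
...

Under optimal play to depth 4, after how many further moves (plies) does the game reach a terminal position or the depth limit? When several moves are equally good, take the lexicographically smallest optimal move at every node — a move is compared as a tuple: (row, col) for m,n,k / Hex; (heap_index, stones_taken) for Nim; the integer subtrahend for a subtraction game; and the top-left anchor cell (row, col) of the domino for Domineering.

p1 O@[OXX/.OX/...]: (1,0)[OXX/OOX/...]-1* (2,0)[OXX/.OX/O..]-1 (2,1)[OXX/.OX/.O.]-1 (2,2)[OXX/.OX/..O]-1
p2 X@[OXX/OOX/...]: (2,0)[OXX/OOX/X..]+1* (2,1)[OXX/OOX/.X.]+1 (2,2)[OXX/OOX/..X]+1
p3 O@[OXX/OOX/X..]: (2,1)[OXX/OOX/XO.]-1* (2,2)[OXX/OOX/X.O]-1
p4 X@[OXX/OOX/XO.]: (2,2)[OXX/OOX/XOX]+1*
p5 O@[OXX/OOX/XOX] terminal -1; root [OXX/.OX/...] d4

PV length from [OXX/.OX/...]: 4 plies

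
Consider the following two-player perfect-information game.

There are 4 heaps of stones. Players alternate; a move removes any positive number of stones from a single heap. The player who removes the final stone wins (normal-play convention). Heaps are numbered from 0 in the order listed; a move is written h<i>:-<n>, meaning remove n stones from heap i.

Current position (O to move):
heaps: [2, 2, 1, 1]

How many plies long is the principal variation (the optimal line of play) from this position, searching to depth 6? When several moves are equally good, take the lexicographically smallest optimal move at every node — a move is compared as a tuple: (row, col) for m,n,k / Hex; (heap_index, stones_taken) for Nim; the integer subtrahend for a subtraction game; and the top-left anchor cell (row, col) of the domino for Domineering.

PV length from [(2,2,1,1)]: 6 plies

[(2,2,1,1)] O move#1: h0:-1:-1/(1,2,1,1)*, h0:-2:-1/(0,2,1,1), h1:-1:-1/(2,1,1,1), h1:-2:-1/(2,0,1,1), h2:-1:-1/(2,2,0,1), h3:-1:-1/(2,2,1,0)
[(1,2,1,1)] X move#2: h0:-1:-1/(0,2,1,1), h1:-1:+1/(1,1,1,1)*, h1:-2:-1/(1,0,1,1), h2:-1:-1/(1,2,0,1), h3:-1:-1/(1,2,1,0)
[(1,1,1,1)] O move#3: h0:-1:-1/(0,1,1,1)*, h1:-1:-1/(1,0,1,1), h2:-1:-1/(1,1,0,1), h3:-1:-1/(1,1,1,0)
[(0,1,1,1)] X move#4: h1:-1:+1/(0,0,1,1)*, h2:-1:+1/(0,1,0,1), h3:-1:+1/(0,1,1,0)
[(0,0,1,1)] O move#5: h2:-1:-1/(0,0,0,1)*, h3:-1:-1/(0,0,1,0)
[(0,0,0,1)] X move#6: h3:-1:+1/(0,0,0,0)*
[(0,0,0,0)] end (terminal -1, O#7); searched (2,2,1,1) to 6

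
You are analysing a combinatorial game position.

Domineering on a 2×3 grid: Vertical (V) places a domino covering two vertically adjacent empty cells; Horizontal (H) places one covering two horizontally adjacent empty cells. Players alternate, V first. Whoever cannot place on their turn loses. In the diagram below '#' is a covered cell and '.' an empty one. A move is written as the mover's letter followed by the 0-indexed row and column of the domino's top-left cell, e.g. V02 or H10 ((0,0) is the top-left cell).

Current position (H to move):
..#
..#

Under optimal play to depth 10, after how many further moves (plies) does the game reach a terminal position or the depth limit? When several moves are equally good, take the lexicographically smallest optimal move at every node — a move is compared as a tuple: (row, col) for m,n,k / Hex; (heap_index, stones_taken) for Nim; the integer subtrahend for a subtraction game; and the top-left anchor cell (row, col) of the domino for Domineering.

PV length from [..#/..#]: 1 ply

ply 1, H at ..#/..# | H00=+1→###/..#*; H10=+1→..#/###
ply 2: ###/..# is terminal -1 (V); from ..#/..# depth 10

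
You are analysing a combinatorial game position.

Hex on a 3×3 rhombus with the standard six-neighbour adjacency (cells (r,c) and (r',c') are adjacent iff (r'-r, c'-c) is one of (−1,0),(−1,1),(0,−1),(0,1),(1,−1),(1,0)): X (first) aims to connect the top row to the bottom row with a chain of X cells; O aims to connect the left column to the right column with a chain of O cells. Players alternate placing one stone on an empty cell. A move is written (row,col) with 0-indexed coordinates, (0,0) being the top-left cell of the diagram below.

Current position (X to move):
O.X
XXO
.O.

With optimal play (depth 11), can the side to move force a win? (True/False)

ply 1, X at O.X/XXO/.O. | (0,1)=-1→OXX/XXO/.O.; (2,0)=+1→O.X/XXO/XO.*; (2,2)=-1→O.X/XXO/.OX
ply 2: O.X/XXO/XO. is terminal -1 (O); from O.X/XXO/.O. depth 11

X winning at [O.X/XXO/.O.]: True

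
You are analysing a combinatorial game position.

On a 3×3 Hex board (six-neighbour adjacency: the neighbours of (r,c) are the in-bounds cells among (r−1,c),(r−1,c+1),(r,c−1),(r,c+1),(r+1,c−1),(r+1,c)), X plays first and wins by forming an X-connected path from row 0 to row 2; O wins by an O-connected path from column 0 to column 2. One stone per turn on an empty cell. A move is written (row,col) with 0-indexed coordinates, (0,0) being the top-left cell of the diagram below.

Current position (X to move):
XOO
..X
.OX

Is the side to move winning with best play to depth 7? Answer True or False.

[XOO/..X/.OX] X move#1: (1,0):+1/XOO/X.X/.OX*, (1,1):-1/XOO/.XX/.OX, (2,0):-1/XOO/..X/XOX
[XOO/X.X/.OX] O move#2: (1,1):-1/XOO/XOX/.OX*, (2,0):-1/XOO/X.X/OOX
[XOO/XOX/.OX] X move#3: (2,0):+1/XOO/XOX/XOX*
[XOO/XOX/XOX] end (terminal -1, O#4); searched XOO/..X/.OX to 7

X winning at [XOO/..X/.OX]: True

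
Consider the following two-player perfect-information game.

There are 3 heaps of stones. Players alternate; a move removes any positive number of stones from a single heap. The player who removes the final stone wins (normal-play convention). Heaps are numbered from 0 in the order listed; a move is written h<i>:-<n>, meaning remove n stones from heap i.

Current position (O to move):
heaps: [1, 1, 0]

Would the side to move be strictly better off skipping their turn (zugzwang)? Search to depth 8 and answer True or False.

zugzwang((1,1,0), O) = True

[(1,1,0)] O move#1: h0:-1:-1/(0,1,0)*, h1:-1:-1/(1,0,0)
[(0,1,0)] X move#2: h1:-1:+1/(0,0,0)*
[(0,0,0)] end (terminal -1, O#3); searched (1,1,0) to 8
pass branch (X moves first from the same position):
  | [(1,1,0)] X move#1: h0:-1:-1/(0,1,0)*, h1:-1:-1/(1,0,0)
  | [(0,1,0)] O move#2: h1:-1:+1/(0,0,0)*
  | [(0,0,0)] end (terminal -1, X#3); searched (1,1,0) to 8
O moving scores -1; O passing scores +1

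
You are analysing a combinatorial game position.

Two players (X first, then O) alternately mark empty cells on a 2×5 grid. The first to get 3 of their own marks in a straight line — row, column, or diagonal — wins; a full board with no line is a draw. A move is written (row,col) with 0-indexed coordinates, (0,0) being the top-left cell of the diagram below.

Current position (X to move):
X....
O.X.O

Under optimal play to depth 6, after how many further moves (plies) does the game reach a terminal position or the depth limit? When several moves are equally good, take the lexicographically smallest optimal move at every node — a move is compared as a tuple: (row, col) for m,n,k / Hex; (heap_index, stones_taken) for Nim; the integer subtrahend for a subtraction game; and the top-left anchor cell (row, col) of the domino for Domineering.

PV length from [X..../O.X.O]: 6 plies

p1 X@[X..../O.X.O]: (0,1)[XX.../O.X.O]+0* (0,2)[X.X../O.X.O]+0 (0,3)[X..X./O.X.O]+0 (0,4)[X...X/O.X.O]+0 (1,1)[X..../OXX.O]+0 (1,3)[X..../O.XXO]+0
p2 O@[XX.../O.X.O]: (0,2)[XXO../O.X.O]+0* (0,3)[XX.O./O.X.O]-1 (0,4)[XX..O/O.X.O]-1 (1,1)[XX.../OOX.O]-1 (1,3)[XX.../O.XOO]-1
p3 X@[XXO../O.X.O]: (0,3)[XXOX./O.X.O]+0* (0,4)[XXO.X/O.X.O]+0 (1,1)[XXO../OXX.O]+0 (1,3)[XXO../O.XXO]+0
p4 O@[XXOX./O.X.O]: (0,4)[XXOXO/O.X.O]+0* (1,1)[XXOX./OOX.O]+0 (1,3)[XXOX./O.XOO]+0
p5 X@[XXOXO/O.X.O]: (1,1)[XXOXO/OXX.O]+0* (1,3)[XXOXO/O.XXO]+0
p6 O@[XXOXO/OXX.O]: (1,3)[XXOXO/OXXOO]+0*
p7 X@[XXOXO/OXXOO] terminal +0; root [X..../O.X.O] d6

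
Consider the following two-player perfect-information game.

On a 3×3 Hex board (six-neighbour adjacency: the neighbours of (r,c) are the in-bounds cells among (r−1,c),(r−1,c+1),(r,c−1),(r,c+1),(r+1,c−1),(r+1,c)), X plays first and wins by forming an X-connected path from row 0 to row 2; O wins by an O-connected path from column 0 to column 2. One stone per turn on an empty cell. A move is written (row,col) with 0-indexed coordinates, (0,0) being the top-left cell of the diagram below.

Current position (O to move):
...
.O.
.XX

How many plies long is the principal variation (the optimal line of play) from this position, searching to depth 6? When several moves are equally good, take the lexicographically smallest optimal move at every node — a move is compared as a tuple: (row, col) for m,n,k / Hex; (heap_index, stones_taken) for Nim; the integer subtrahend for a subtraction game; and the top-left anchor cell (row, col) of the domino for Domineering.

PV length from [.../.O./.XX]: 5 plies

[.../.O./.XX] O move#1: (0,0):+1/O../.O./.XX*, (0,1):+1/.O./.O./.XX, (0,2):+1/..O/.O./.XX, (1,0):+1/.../OO./.XX, (1,2):+1/.../.OO/.XX, (2,0):+1/.../.O./OXX
[O../.O./.XX] X move#2: (0,1):-1/OX./.O./.XX*, (0,2):-1/O.X/.O./.XX, (1,0):-1/O../XO./.XX, (1,2):-1/O../.OX/.XX, (2,0):-1/O../.O./XXX
[OX./.O./.XX] O move#3: (0,2):+1/OXO/.O./.XX*, (1,0):+1/OX./OO./.XX, (1,2):+1/OX./.OO/.XX, (2,0):+1/OX./.O./OXX
[OXO/.O./.XX] X move#4: (1,0):-1/OXO/XO./.XX*, (1,2):-1/OXO/.OX/.XX, (2,0):-1/OXO/.O./XXX
[OXO/XO./.XX] O move#5: (1,2):-1/OXO/XOO/.XX, (2,0):+1/OXO/XO./OXX*
[OXO/XO./OXX] end (terminal -1, X#6); searched .../.O./.XX to 6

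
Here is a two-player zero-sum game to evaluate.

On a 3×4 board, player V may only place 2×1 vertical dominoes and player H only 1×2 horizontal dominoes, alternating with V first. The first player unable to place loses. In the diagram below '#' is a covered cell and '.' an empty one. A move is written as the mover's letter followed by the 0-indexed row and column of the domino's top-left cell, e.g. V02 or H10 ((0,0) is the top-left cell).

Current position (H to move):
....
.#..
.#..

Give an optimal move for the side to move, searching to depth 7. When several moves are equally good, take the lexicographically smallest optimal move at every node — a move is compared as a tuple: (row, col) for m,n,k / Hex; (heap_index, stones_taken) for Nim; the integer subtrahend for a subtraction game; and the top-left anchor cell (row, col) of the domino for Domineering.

H's best at [..../.#../.#..]: H12

[..../.#../.#..] H move#1: H00:-1/##../.#../.#.., H01:-1/.##./.#../.#.., H02:-1/..##/.#../.#.., H12:+1/..../.###/.#..*, H22:-1/..../.#../.###
[..../.###/.#..] V move#2: V00:-1/#.../####/.#..*, V10:-1/..../####/##..
[#.../####/.#..] H move#3: H01:+1/###./####/.#..*, H02:+1/#.##/####/.#.., H22:+1/#.../####/.###
[###./####/.#..] end (terminal -1, V#4); searched ..../.#../.#.. to 7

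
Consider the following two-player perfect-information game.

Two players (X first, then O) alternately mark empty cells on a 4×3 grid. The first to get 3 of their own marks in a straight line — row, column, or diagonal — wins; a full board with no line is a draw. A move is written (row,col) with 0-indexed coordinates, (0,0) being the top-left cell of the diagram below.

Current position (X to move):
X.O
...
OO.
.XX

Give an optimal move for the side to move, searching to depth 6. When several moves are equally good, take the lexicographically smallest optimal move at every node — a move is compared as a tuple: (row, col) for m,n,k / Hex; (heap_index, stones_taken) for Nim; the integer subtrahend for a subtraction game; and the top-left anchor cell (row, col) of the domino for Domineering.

p1 X@[X.O/.../OO./.XX]: (0,1)[XXO/.../OO./.XX]-1 (1,0)[X.O/X../OO./.XX]-1 (1,1)[X.O/.X./OO./.XX]-1 (1,2)[X.O/..X/OO./.XX]-1 (2,2)[X.O/.../OOX/.XX]-1 (3,0)[X.O/.../OO./XXX]+1*
p2 O@[X.O/.../OO./XXX] terminal -1; root [X.O/.../OO./.XX] d6

X's best at [X.O/.../OO./.XX]: (3,0)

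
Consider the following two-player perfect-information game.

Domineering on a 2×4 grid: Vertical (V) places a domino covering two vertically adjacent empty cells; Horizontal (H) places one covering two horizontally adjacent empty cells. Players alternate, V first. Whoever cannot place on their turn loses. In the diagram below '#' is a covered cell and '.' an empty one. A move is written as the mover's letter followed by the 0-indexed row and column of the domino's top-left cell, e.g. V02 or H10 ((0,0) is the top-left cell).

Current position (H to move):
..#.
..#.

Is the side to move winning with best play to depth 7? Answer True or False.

H winning at [..#./..#.]: True

[..#./..#.] H move#1: H00:+1/###./..#.*, H10:+1/..#./###.
[###./..#.] V move#2: V03:-1/####/..##*
[####/..##] H move#3: H10:+1/####/####*
[####/####] end (terminal -1, V#4); searched ..#./..#. to 7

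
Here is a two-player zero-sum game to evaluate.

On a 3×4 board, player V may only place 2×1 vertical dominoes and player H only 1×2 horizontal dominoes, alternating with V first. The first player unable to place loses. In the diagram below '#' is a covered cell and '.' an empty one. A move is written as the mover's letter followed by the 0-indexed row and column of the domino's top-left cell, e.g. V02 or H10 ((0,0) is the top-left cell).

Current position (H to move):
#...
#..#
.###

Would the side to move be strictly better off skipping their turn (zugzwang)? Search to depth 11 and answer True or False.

zugzwang(#.../#..#/.###, H) = False

p1 H@[#.../#..#/.###]: H01[###./#..#/.###]+1* H02[#.##/#..#/.###]-1 H11[#.../####/.###]+1
p2 V@[###./#..#/.###] terminal -1; root [#.../#..#/.###] d11
suppose H passes — search the same position with V to move:
pass> p1 V@[#.../#..#/.###]: V01[##../##.#/.###]-1 V02[#.#./#.##/.###]+1*
pass> p2 H@[#.#./#.##/.###] terminal -1; root [#.../#..#/.###] d11
for H: play +1, pass -1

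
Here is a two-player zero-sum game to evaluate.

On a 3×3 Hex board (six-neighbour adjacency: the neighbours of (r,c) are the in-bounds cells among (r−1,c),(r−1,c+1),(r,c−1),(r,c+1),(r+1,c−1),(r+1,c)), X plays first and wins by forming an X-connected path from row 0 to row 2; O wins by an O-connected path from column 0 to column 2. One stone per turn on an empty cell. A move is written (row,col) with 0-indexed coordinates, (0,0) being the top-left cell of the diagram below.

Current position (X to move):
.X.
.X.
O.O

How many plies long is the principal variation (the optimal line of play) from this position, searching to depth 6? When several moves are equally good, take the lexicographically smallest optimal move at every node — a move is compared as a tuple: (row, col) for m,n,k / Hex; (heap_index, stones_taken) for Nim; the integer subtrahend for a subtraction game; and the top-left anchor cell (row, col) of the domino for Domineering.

p1 X@[.X./.X./O.O]: (0,0)[XX./.X./O.O]-1 (0,2)[.XX/.X./O.O]-1 (1,0)[.X./XX./O.O]-1 (1,2)[.X./.XX/O.O]-1 (2,1)[.X./.X./OXO]+1*
p2 O@[.X./.X./OXO] terminal -1; root [.X./.X./O.O] d6

PV length from [.X./.X./O.O]: 1 ply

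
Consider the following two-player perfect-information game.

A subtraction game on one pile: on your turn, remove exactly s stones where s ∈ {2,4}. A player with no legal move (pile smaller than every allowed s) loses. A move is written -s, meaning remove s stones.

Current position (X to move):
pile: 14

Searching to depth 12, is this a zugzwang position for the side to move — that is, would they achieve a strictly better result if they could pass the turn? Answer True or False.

zugzwang(14, X) = False

p1 X@[14]: -2[12]+1* -4[10]-1
p2 O@[12]: -2[10]-1* -4[8]-1
p3 X@[10]: -2[8]-1 -4[6]+1*
p4 O@[6]: -2[4]-1* -4[2]-1
p5 X@[4]: -2[2]-1 -4[0]+1*
p6 O@[0] terminal -1; root [14] d12
if X skipped the turn, O would face:
~ p1 O@[14]: -2[12]+1* -4[10]-1
~ p2 X@[12]: -2[10]-1* -4[8]-1
~ p3 O@[10]: -2[8]-1 -4[6]+1*
~ p4 X@[6]: -2[4]-1* -4[2]-1
~ p5 O@[4]: -2[2]-1 -4[0]+1*
~ p6 X@[0] terminal -1; root [14] d12
compare (X): move=+1 vs pass=-1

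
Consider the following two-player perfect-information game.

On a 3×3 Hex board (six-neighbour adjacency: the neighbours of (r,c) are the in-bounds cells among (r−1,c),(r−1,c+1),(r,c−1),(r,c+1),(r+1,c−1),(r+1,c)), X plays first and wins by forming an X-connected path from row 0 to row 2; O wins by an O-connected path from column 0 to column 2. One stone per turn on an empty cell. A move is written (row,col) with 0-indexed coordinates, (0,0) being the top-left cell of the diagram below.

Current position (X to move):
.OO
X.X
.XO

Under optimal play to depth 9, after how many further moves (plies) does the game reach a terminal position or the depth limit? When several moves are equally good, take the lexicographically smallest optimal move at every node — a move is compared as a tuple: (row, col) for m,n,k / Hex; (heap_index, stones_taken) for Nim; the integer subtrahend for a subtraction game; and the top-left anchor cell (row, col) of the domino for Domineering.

p1 X@[.OO/X.X/.XO]: (0,0)[XOO/X.X/.XO]+1* (1,1)[.OO/XXX/.XO]-1 (2,0)[.OO/X.X/XXO]-1
p2 O@[XOO/X.X/.XO]: (1,1)[XOO/XOX/.XO]-1* (2,0)[XOO/X.X/OXO]-1
p3 X@[XOO/XOX/.XO]: (2,0)[XOO/XOX/XXO]+1*
p4 O@[XOO/XOX/XXO] terminal -1; root [.OO/X.X/.XO] d9

PV length from [.OO/X.X/.XO]: 3 plies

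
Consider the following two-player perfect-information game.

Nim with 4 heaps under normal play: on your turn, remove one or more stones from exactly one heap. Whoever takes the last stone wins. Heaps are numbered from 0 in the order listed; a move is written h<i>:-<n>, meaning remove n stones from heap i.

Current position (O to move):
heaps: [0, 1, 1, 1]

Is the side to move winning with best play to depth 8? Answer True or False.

ply 1, O at (0,1,1,1) | h1:-1=+1→(0,0,1,1)*; h2:-1=+1→(0,1,0,1); h3:-1=+1→(0,1,1,0)
ply 2, X at (0,0,1,1) | h2:-1=-1→(0,0,0,1)*; h3:-1=-1→(0,0,1,0)
ply 3, O at (0,0,0,1) | h3:-1=+1→(0,0,0,0)*
ply 4: (0,0,0,0) is terminal -1 (X); from (0,1,1,1) depth 8

O winning at [(0,1,1,1)]: True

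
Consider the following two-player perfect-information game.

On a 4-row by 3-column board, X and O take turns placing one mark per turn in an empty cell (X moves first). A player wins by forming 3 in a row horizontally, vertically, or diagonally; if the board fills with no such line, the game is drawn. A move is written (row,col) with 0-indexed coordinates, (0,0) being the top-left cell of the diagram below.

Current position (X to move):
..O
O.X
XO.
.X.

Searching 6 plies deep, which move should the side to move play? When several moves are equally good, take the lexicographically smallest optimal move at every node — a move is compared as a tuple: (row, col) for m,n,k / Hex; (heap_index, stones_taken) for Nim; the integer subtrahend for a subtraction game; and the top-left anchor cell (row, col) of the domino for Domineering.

[..O/O.X/XO./.X.] X move#1: (0,0):-1/X.O/O.X/XO./.X., (0,1):-1/.XO/O.X/XO./.X., (1,1):-1/..O/OXX/XO./.X., (2,2):-1/..O/O.X/XOX/.X., (3,0):-1/..O/O.X/XO./XX., (3,2):+1/..O/O.X/XO./.XX*
[..O/O.X/XO./.XX] O move#2: (0,0):-1/O.O/O.X/XO./.XX*, (0,1):-1/.OO/O.X/XO./.XX, (1,1):-1/..O/OOX/XO./.XX, (2,2):-1/..O/O.X/XOO/.XX, (3,0):-1/..O/O.X/XO./OXX
[O.O/O.X/XO./.XX] X move#3: (0,1):+1/OXO/O.X/XO./.XX*, (1,1):-1/O.O/OXX/XO./.XX, (2,2):+1/O.O/O.X/XOX/.XX, (3,0):+1/O.O/O.X/XO./XXX
[OXO/O.X/XO./.XX] O move#4: (1,1):-1/OXO/OOX/XO./.XX*, (2,2):-1/OXO/O.X/XOO/.XX, (3,0):-1/OXO/O.X/XO./OXX
[OXO/OOX/XO./.XX] X move#5: (2,2):+1/OXO/OOX/XOX/.XX*, (3,0):+1/OXO/OOX/XO./XXX
[OXO/OOX/XOX/.XX] end (terminal -1, O#6); searched ..O/O.X/XO./.X. to 6

X's best at [..O/O.X/XO./.X.]: (3,2)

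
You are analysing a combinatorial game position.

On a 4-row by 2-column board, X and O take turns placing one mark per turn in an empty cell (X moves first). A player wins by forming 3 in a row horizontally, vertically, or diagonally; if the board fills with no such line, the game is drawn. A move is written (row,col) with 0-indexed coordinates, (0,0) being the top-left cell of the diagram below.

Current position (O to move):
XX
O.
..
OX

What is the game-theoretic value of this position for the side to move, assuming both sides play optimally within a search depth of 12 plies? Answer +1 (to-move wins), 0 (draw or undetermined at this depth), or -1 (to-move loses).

value(XX/O./../OX, O) = +1

[XX/O./../OX] O move#1: (1,1):+0/XX/OO/../OX, (2,0):+1/XX/O./O./OX*, (2,1):+0/XX/O./.O/OX
[XX/O./O./OX] end (terminal -1, X#2); searched XX/O./../OX to 12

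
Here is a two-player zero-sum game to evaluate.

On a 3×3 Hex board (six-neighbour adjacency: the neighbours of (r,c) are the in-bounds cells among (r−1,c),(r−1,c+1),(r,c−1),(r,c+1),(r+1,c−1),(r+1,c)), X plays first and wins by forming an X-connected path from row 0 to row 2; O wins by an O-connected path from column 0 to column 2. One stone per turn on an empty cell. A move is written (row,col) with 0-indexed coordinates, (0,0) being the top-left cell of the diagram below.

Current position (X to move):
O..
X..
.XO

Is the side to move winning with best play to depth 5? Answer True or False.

X winning at [O../X../.XO]: True

p1 X@[O../X../.XO]: (0,1)[OX./X../.XO]+1* (0,2)[O.X/X../.XO]+1 (1,1)[O../XX./.XO]+1 (1,2)[O../X.X/.XO]+1 (2,0)[O../X../XXO]+1
p2 O@[OX./X../.XO]: (0,2)[OXO/X../.XO]-1* (1,1)[OX./XO./.XO]-1 (1,2)[OX./X.O/.XO]-1 (2,0)[OX./X../OXO]-1
p3 X@[OXO/X../.XO]: (1,1)[OXO/XX./.XO]+1* (1,2)[OXO/X.X/.XO]+1 (2,0)[OXO/X../XXO]+1
p4 O@[OXO/XX./.XO] terminal -1; root [O../X../.XO] d5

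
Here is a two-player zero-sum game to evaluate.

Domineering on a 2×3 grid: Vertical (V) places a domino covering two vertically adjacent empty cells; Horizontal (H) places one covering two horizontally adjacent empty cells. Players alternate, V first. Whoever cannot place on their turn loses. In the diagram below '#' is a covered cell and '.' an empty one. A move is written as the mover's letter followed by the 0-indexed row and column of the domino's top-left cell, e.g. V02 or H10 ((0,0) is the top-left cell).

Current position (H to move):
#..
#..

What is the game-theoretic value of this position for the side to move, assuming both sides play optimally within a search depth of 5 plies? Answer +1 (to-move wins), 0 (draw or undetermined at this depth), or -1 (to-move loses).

ply 1, H at #../#.. | H01=+1→###/#..*; H11=+1→#../###
ply 2: ###/#.. is terminal -1 (V); from #../#.. depth 5

value(#../#.., H) = +1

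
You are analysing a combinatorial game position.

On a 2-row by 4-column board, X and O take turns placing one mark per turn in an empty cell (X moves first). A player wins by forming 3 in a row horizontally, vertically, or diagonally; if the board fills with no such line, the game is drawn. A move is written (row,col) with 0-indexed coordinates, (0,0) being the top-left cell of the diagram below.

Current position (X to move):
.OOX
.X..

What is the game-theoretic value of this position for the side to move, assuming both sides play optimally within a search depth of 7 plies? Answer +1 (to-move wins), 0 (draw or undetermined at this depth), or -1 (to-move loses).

p1 X@[.OOX/.X..]: (0,0)[XOOX/.X..]+0* (1,0)[.OOX/XX..]-1 (1,2)[.OOX/.XX.]-1 (1,3)[.OOX/.X.X]-1
p2 O@[XOOX/.X..]: (1,0)[XOOX/OX..]+0* (1,2)[XOOX/.XO.]+0 (1,3)[XOOX/.X.O]+0
p3 X@[XOOX/OX..]: (1,2)[XOOX/OXX.]+0* (1,3)[XOOX/OX.X]+0
p4 O@[XOOX/OXX.]: (1,3)[XOOX/OXXO]+0*
p5 X@[XOOX/OXXO] terminal +0; root [.OOX/.X..] d7

value(.OOX/.X.., X) = 0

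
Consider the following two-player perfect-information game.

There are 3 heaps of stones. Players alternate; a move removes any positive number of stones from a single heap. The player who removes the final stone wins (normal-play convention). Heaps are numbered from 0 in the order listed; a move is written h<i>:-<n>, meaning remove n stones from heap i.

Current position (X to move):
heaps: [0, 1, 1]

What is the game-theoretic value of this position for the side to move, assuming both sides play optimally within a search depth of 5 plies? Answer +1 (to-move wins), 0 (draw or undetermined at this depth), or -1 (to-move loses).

value((0,1,1), X) = -1

ply 1, X at (0,1,1) | h1:-1=-1→(0,0,1)*; h2:-1=-1→(0,1,0)
ply 2, O at (0,0,1) | h2:-1=+1→(0,0,0)*
ply 3: (0,0,0) is terminal -1 (X); from (0,1,1) depth 5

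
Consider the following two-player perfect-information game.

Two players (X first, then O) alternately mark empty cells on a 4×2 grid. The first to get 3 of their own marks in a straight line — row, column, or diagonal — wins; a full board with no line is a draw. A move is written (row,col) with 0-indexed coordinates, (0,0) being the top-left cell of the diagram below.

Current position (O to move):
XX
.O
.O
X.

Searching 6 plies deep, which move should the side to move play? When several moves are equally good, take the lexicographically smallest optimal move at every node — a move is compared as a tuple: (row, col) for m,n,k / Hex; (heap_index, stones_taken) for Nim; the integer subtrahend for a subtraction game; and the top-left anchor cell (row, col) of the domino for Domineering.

O's best at [XX/.O/.O/X.]: (3,1)

[XX/.O/.O/X.] O move#1: (1,0):+0/XX/OO/.O/X., (2,0):+0/XX/.O/OO/X., (3,1):+1/XX/.O/.O/XO*
[XX/.O/.O/XO] end (terminal -1, X#2); searched XX/.O/.O/X. to 6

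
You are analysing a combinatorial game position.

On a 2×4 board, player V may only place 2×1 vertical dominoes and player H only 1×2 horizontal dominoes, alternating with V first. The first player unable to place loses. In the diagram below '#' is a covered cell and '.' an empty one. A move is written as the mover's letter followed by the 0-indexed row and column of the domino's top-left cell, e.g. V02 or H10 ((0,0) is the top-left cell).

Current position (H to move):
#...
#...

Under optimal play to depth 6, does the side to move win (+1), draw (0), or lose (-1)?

[#.../#...] H move#1: H01:+1/###./#...*, H02:+1/#.##/#..., H11:+1/#.../###., H12:+1/#.../#.##
[###./#...] V move#2: V03:-1/####/#..#*
[####/#..#] H move#3: H11:+1/####/####*
[####/####] end (terminal -1, V#4); searched #.../#... to 6

value(#.../#..., H) = +1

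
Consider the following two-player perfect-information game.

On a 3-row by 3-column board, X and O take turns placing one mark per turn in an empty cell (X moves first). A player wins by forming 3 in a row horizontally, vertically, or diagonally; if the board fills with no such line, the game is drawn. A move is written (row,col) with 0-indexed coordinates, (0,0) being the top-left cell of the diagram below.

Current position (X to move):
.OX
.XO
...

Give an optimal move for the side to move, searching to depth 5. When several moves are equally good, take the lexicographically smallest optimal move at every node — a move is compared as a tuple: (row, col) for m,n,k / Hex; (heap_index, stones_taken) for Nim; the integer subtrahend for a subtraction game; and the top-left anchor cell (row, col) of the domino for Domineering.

[.OX/.XO/...] X move#1: (0,0):+1/XOX/.XO/...*, (1,0):+0/.OX/XXO/..., (2,0):+1/.OX/.XO/X.., (2,1):+0/.OX/.XO/.X., (2,2):+1/.OX/.XO/..X
[XOX/.XO/...] O move#2: (1,0):-1/XOX/OXO/...*, (2,0):-1/XOX/.XO/O.., (2,1):-1/XOX/.XO/.O., (2,2):-1/XOX/.XO/..O
[XOX/OXO/...] X move#3: (2,0):+1/XOX/OXO/X..*, (2,1):+1/XOX/OXO/.X., (2,2):+1/XOX/OXO/..X
[XOX/OXO/X..] end (terminal -1, O#4); searched .OX/.XO/... to 5

X's best at [.OX/.XO/...]: (0,0)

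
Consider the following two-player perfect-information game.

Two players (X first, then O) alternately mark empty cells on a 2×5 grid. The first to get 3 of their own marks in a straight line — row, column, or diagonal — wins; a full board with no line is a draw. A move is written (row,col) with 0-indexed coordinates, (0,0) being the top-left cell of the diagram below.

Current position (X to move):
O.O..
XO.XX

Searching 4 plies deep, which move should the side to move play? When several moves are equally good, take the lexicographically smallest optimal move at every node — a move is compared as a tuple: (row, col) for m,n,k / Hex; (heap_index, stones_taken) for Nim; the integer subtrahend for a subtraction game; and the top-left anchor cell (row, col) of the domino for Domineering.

X's best at [O.O../XO.XX]: (1,2)

p1 X@[O.O../XO.XX]: (0,1)[OXO../XO.XX]+0 (0,3)[O.OX./XO.XX]-1 (0,4)[O.O.X/XO.XX]-1 (1,2)[O.O../XOXXX]+1*
p2 O@[O.O../XOXXX] terminal -1; root [O.O../XO.XX] d4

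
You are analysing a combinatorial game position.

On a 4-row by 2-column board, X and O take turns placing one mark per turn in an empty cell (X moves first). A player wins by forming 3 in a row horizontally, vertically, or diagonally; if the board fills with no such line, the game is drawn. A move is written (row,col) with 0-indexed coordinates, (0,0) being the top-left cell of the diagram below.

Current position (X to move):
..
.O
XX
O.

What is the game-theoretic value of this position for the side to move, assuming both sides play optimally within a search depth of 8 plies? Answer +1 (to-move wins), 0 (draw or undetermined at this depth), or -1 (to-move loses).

value(../.O/XX/O., X) = 0

p1 X@[../.O/XX/O.]: (0,0)[X./.O/XX/O.]+0* (0,1)[.X/.O/XX/O.]+0 (1,0)[../XO/XX/O.]+0 (3,1)[../.O/XX/OX]+0
p2 O@[X./.O/XX/O.]: (0,1)[XO/.O/XX/O.]-1 (1,0)[X./OO/XX/O.]+0* (3,1)[X./.O/XX/OO]-1
p3 X@[X./OO/XX/O.]: (0,1)[XX/OO/XX/O.]+0* (3,1)[X./OO/XX/OX]+0
p4 O@[XX/OO/XX/O.]: (3,1)[XX/OO/XX/OO]+0*
p5 X@[XX/OO/XX/OO] terminal +0; root [../.O/XX/O.] d8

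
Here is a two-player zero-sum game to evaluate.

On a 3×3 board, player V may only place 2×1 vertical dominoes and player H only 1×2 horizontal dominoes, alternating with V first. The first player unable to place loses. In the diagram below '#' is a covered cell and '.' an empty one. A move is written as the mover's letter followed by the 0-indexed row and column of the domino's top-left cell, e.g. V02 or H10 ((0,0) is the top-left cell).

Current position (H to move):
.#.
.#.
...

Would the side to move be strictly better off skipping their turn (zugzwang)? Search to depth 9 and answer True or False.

zugzwang(.#./.#./..., H) = False

p1 H@[.#./.#./...]: H20[.#./.#./##.]-1* H21[.#./.#./.##]-1
p2 V@[.#./.#./##.]: V00[##./##./##.]+1* V02[.##/.##/##.]+1 V12[.#./.##/###]+1
p3 H@[##./##./##.] terminal -1; root [.#./.#./...] d9
suppose H passes — search the same position with V to move:
pass> p1 V@[.#./.#./...]: V00[##./##./...]+1* V02[.##/.##/...]+1 V10[.#./##./#..]+1 V12[.#./.##/..#]+1
pass> p2 H@[##./##./...]: H20[##./##./##.]-1* H21[##./##./.##]-1
pass> p3 V@[##./##./##.]: V02[###/###/##.]+1* V12[##./###/###]+1
pass> p4 H@[###/###/##.] terminal -1; root [.#./.#./...] d9
for H: play -1, pass -1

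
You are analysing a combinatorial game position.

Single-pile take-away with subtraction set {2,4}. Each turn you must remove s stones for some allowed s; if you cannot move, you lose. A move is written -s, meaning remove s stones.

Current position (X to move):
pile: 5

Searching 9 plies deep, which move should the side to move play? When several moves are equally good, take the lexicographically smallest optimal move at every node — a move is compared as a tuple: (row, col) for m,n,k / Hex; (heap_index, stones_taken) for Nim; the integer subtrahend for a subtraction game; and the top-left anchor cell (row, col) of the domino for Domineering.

X's best at [5]: -4

p1 X@[5]: -2[3]-1 -4[1]+1*
p2 O@[1] terminal -1; root [5] d9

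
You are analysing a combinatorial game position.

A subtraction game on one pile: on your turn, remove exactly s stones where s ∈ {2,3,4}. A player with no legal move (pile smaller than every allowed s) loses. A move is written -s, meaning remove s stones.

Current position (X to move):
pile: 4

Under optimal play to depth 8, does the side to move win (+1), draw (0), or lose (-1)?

p1 X@[4]: -2[2]-1 -3[1]+1* -4[0]+1
p2 O@[1] terminal -1; root [4] d8

value(4, X) = +1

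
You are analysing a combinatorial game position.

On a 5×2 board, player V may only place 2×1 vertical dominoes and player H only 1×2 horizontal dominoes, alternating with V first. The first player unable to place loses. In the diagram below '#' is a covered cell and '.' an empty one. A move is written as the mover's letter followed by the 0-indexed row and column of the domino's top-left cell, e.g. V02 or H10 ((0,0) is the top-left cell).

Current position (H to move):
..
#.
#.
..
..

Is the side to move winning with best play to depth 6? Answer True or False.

H winning at [../#./#./../..]: True

[../#./#./../..] H move#1: H00:-1/##/#./#./../.., H30:+1/../#./#./##/..*, H40:+1/../#./#./../##
[../#./#./##/..] V move#2: V01:-1/.#/##/#./##/..*, V11:-1/../##/##/##/..
[.#/##/#./##/..] H move#3: H40:+1/.#/##/#./##/##*
[.#/##/#./##/##] end (terminal -1, V#4); searched ../#./#./../.. to 6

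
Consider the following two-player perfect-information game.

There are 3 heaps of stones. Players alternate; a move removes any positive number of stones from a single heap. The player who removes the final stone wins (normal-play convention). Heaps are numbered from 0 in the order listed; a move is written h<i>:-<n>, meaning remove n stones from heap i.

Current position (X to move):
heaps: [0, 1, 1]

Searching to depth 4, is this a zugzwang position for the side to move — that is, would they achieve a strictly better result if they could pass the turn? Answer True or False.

zugzwang((0,1,1), X) = True

ply 1, X at (0,1,1) | h1:-1=-1→(0,0,1)*; h2:-1=-1→(0,1,0)
ply 2, O at (0,0,1) | h2:-1=+1→(0,0,0)*
ply 3: (0,0,0) is terminal -1 (X); from (0,1,1) depth 4
suppose X passes — search the same position with O to move:
pass> ply 1, O at (0,1,1) | h1:-1=-1→(0,0,1)*; h2:-1=-1→(0,1,0)
pass> ply 2, X at (0,0,1) | h2:-1=+1→(0,0,0)*
pass> ply 3: (0,0,0) is terminal -1 (O); from (0,1,1) depth 4
for X: play -1, pass +1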